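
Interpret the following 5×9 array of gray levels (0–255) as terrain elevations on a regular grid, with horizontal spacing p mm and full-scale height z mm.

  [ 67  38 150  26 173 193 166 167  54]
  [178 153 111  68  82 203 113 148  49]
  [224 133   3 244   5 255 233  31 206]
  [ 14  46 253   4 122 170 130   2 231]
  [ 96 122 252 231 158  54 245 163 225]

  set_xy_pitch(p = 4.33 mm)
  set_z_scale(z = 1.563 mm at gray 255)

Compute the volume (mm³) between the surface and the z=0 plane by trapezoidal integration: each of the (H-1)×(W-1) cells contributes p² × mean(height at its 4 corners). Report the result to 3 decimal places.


475.710

height_mm = gray/255 × 1.563; cell vol = 4.33² × mean(4 corners)
unit = 4.33² × 1.563 / (4×255) = 0.0287299 mm³ per gray-sum
row 0: Σ corner-gray over 8 cells = 3930  → 112.9086
row 1: Σ corner-gray over 8 cells = 4221  → 121.2690
row 2: Σ corner-gray over 8 cells = 3937  → 113.1097
row 3: Σ corner-gray over 8 cells = 4470  → 128.4228
Σ rows: total corner-gray = 16558  → 475.7102 mm³


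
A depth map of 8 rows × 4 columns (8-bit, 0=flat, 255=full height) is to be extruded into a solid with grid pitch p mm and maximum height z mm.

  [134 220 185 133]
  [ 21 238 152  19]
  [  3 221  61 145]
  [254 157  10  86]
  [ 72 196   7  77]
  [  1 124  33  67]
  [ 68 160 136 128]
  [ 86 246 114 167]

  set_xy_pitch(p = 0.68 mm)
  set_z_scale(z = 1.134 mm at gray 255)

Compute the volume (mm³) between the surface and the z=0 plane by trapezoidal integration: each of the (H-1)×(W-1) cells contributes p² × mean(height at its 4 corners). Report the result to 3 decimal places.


5.096

height_mm = gray/255 × 1.134; cell vol = 0.68² × mean(4 corners)
unit = 0.68² × 1.134 / (4×255) = 0.00051408 mm³ per gray-sum
row 0: Σ corner-gray over 3 cells = 1897  → 0.9752
row 1: Σ corner-gray over 3 cells = 1532  → 0.7876
row 2: Σ corner-gray over 3 cells = 1386  → 0.7125
row 3: Σ corner-gray over 3 cells = 1229  → 0.6318
row 4: Σ corner-gray over 3 cells = 937  → 0.4817
row 5: Σ corner-gray over 3 cells = 1170  → 0.6015
row 6: Σ corner-gray over 3 cells = 1761  → 0.9053
Σ rows: total corner-gray = 9912  → 5.0956 mm³


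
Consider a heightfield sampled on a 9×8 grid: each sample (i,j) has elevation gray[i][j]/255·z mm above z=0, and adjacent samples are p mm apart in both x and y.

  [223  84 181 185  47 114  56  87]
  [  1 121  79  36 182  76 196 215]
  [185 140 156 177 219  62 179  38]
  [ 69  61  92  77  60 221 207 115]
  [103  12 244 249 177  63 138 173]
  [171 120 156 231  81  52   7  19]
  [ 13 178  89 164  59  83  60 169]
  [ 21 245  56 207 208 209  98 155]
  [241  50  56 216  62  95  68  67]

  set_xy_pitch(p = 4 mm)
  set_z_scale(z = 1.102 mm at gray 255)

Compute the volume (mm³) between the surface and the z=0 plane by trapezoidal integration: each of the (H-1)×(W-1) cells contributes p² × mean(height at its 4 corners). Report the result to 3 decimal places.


height_mm = gray/255 × 1.102; cell vol = 4² × mean(4 corners)
unit = 4² × 1.102 / (4×255) = 0.0172863 mm³ per gray-sum
row 0: Σ corner-gray over 7 cells = 3240  → 56.0075
row 1: Σ corner-gray over 7 cells = 3685  → 63.6999
row 2: Σ corner-gray over 7 cells = 3709  → 64.1148
row 3: Σ corner-gray over 7 cells = 3662  → 63.3023
row 4: Σ corner-gray over 7 cells = 3526  → 60.9514
row 5: Σ corner-gray over 7 cells = 2932  → 50.6834
row 6: Σ corner-gray over 7 cells = 3670  → 63.4406
row 7: Σ corner-gray over 7 cells = 3624  → 62.6455
Σ rows: total corner-gray = 28048  → 484.8454 mm³

484.845


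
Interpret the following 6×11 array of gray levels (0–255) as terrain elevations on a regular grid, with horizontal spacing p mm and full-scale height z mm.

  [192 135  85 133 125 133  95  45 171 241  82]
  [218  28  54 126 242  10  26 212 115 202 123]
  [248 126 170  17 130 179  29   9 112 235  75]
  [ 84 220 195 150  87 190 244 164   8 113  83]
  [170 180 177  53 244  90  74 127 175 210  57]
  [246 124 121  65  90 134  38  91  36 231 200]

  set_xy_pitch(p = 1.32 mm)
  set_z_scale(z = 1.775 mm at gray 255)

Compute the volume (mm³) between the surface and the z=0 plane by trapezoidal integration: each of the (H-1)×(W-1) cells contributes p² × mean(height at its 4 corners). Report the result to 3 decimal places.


height_mm = gray/255 × 1.775; cell vol = 1.32² × mean(4 corners)
unit = 1.32² × 1.775 / (4×255) = 0.00303212 mm³ per gray-sum
row 0: Σ corner-gray over 10 cells = 4971  → 15.0727
row 1: Σ corner-gray over 10 cells = 4708  → 14.2752
row 2: Σ corner-gray over 10 cells = 5246  → 15.9065
row 3: Σ corner-gray over 10 cells = 5796  → 17.5742
row 4: Σ corner-gray over 10 cells = 5193  → 15.7458
Σ rows: total corner-gray = 25914  → 78.5743 mm³

78.574


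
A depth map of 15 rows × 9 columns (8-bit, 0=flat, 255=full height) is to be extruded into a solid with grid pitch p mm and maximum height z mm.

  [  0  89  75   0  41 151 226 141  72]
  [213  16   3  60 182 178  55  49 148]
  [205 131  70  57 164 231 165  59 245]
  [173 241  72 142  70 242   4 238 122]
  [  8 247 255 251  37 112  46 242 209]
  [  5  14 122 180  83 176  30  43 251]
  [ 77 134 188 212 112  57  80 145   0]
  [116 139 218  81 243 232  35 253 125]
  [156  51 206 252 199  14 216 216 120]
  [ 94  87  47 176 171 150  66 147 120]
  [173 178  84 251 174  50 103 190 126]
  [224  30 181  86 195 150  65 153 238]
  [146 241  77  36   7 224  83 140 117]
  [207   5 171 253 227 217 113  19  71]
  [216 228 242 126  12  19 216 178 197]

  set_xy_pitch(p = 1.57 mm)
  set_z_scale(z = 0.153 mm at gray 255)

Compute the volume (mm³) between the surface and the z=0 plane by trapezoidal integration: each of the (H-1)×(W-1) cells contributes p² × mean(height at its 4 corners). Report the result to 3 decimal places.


22.088

height_mm = gray/255 × 0.153; cell vol = 1.57² × mean(4 corners)
unit = 1.57² × 0.153 / (4×255) = 0.000369735 mm³ per gray-sum
row 0: Σ corner-gray over 8 cells = 2965  → 1.0963
row 1: Σ corner-gray over 8 cells = 3651  → 1.3499
row 2: Σ corner-gray over 8 cells = 4517  → 1.6701
row 3: Σ corner-gray over 8 cells = 4910  → 1.8154
row 4: Σ corner-gray over 8 cells = 4149  → 1.5340
row 5: Σ corner-gray over 8 cells = 3485  → 1.2885
row 6: Σ corner-gray over 8 cells = 4576  → 1.6919
row 7: Σ corner-gray over 8 cells = 5227  → 1.9326
row 8: Σ corner-gray over 8 cells = 4486  → 1.6586
row 9: Σ corner-gray over 8 cells = 4261  → 1.5754
row 10: Σ corner-gray over 8 cells = 4541  → 1.6790
row 11: Σ corner-gray over 8 cells = 4061  → 1.5015
row 12: Σ corner-gray over 8 cells = 4167  → 1.5407
row 13: Σ corner-gray over 8 cells = 4743  → 1.7537
Σ rows: total corner-gray = 59739  → 22.0876 mm³


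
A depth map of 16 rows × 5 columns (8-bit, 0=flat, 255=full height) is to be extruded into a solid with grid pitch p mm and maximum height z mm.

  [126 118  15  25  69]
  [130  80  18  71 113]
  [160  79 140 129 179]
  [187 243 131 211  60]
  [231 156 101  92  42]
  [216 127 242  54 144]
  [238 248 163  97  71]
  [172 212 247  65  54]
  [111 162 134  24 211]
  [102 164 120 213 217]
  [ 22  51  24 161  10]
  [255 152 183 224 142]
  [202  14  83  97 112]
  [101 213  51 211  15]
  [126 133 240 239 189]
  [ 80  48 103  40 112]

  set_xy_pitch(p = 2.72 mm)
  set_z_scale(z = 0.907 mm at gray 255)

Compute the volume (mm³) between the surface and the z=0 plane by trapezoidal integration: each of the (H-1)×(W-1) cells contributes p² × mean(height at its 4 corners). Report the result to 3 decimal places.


209.896

height_mm = gray/255 × 0.907; cell vol = 2.72² × mean(4 corners)
unit = 2.72² × 0.907 / (4×255) = 0.00657877 mm³ per gray-sum
row 0: Σ corner-gray over 4 cells = 1092  → 7.1840
row 1: Σ corner-gray over 4 cells = 1616  → 10.6313
row 2: Σ corner-gray over 4 cells = 2452  → 16.1312
row 3: Σ corner-gray over 4 cells = 2388  → 15.7101
row 4: Σ corner-gray over 4 cells = 2177  → 14.3220
row 5: Σ corner-gray over 4 cells = 2531  → 16.6509
row 6: Σ corner-gray over 4 cells = 2599  → 17.0982
row 7: Σ corner-gray over 4 cells = 2236  → 14.7101
row 8: Σ corner-gray over 4 cells = 2275  → 14.9667
row 9: Σ corner-gray over 4 cells = 1817  → 11.9536
row 10: Σ corner-gray over 4 cells = 2019  → 13.2825
row 11: Σ corner-gray over 4 cells = 2217  → 14.5851
row 12: Σ corner-gray over 4 cells = 1768  → 11.6313
row 13: Σ corner-gray over 4 cells = 2605  → 17.1377
row 14: Σ corner-gray over 4 cells = 2113  → 13.9009
Σ rows: total corner-gray = 31905  → 209.8958 mm³


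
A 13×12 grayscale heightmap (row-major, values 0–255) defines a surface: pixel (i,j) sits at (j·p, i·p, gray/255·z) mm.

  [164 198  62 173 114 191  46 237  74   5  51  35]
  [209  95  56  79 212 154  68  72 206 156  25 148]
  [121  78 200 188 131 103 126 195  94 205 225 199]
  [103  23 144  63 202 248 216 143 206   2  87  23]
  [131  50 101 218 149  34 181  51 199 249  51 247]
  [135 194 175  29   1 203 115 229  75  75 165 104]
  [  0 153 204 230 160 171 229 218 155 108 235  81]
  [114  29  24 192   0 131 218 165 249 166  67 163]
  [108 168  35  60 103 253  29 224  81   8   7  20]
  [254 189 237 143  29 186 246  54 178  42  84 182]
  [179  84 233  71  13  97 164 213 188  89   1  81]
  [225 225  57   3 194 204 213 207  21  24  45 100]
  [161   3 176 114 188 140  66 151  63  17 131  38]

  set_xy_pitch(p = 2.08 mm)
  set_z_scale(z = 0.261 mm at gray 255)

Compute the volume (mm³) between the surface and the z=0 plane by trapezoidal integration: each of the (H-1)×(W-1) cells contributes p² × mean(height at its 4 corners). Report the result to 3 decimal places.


75.346

height_mm = gray/255 × 0.261; cell vol = 2.08² × mean(4 corners)
unit = 2.08² × 0.261 / (4×255) = 0.00110705 mm³ per gray-sum
row 0: Σ corner-gray over 11 cells = 5104  → 5.6504
row 1: Σ corner-gray over 11 cells = 6013  → 6.6567
row 2: Σ corner-gray over 11 cells = 6204  → 6.8681
row 3: Σ corner-gray over 11 cells = 5738  → 6.3522
row 4: Σ corner-gray over 11 cells = 5705  → 6.3157
row 5: Σ corner-gray over 11 cells = 6568  → 7.2711
row 6: Σ corner-gray over 11 cells = 6566  → 7.2689
row 7: Σ corner-gray over 11 cells = 4823  → 5.3393
row 8: Σ corner-gray over 11 cells = 5276  → 5.8408
row 9: Σ corner-gray over 11 cells = 5778  → 6.3965
row 10: Σ corner-gray over 11 cells = 5277  → 5.8419
row 11: Σ corner-gray over 11 cells = 5008  → 5.5441
Σ rows: total corner-gray = 68060  → 75.3458 mm³


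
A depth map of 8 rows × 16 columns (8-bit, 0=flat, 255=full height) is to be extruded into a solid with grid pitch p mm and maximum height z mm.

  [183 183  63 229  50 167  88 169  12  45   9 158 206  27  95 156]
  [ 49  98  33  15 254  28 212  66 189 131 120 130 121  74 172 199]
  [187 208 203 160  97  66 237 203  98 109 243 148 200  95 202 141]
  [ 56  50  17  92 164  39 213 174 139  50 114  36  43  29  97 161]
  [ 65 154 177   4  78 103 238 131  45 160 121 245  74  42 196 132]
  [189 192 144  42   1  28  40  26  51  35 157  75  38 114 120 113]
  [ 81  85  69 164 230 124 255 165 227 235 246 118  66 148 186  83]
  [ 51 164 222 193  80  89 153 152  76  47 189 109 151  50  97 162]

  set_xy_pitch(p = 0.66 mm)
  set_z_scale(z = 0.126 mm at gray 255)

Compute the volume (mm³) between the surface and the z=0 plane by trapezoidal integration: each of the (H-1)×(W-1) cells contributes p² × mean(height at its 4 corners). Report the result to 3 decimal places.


height_mm = gray/255 × 0.126; cell vol = 0.66² × mean(4 corners)
unit = 0.66² × 0.126 / (4×255) = 5.38094e-05 mm³ per gray-sum
row 0: Σ corner-gray over 15 cells = 6875  → 0.3699
row 1: Σ corner-gray over 15 cells = 8400  → 0.4520
row 2: Σ corner-gray over 15 cells = 7597  → 0.4088
row 3: Σ corner-gray over 15 cells = 6464  → 0.3478
row 4: Σ corner-gray over 15 cells = 6161  → 0.3315
row 5: Σ corner-gray over 15 cells = 7228  → 0.3889
row 6: Σ corner-gray over 15 cells = 8557  → 0.4604
Σ rows: total corner-gray = 51282  → 2.7595 mm³

2.759


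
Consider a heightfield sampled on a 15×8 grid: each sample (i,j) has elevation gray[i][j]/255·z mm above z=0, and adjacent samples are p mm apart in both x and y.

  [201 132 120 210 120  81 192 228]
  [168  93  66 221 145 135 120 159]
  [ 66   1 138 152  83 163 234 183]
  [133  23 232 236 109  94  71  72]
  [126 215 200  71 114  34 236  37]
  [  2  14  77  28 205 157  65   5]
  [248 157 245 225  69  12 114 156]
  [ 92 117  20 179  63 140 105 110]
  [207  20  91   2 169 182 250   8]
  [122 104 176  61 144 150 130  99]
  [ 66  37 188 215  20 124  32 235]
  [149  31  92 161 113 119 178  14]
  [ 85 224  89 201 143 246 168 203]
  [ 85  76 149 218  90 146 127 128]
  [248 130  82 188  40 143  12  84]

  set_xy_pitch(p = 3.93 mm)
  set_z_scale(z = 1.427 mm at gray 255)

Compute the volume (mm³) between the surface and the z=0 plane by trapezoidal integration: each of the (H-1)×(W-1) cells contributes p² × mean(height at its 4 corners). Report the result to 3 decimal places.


1057.763

height_mm = gray/255 × 1.427; cell vol = 3.93² × mean(4 corners)
unit = 3.93² × 1.427 / (4×255) = 0.0216077 mm³ per gray-sum
row 0: Σ corner-gray over 7 cells = 4026  → 86.9927
row 1: Σ corner-gray over 7 cells = 3678  → 79.4732
row 2: Σ corner-gray over 7 cells = 3526  → 76.1888
row 3: Σ corner-gray over 7 cells = 3638  → 78.6089
row 4: Σ corner-gray over 7 cells = 3002  → 64.8664
row 5: Σ corner-gray over 7 cells = 3147  → 67.9995
row 6: Σ corner-gray over 7 cells = 3498  → 75.5838
row 7: Σ corner-gray over 7 cells = 3093  → 66.8327
row 8: Σ corner-gray over 7 cells = 3394  → 73.3366
row 9: Σ corner-gray over 7 cells = 3284  → 70.9597
row 10: Σ corner-gray over 7 cells = 3084  → 66.6382
row 11: Σ corner-gray over 7 cells = 3981  → 86.0203
row 12: Σ corner-gray over 7 cells = 4255  → 91.9408
row 13: Σ corner-gray over 7 cells = 3347  → 72.3210
Σ rows: total corner-gray = 48953  → 1057.7626 mm³


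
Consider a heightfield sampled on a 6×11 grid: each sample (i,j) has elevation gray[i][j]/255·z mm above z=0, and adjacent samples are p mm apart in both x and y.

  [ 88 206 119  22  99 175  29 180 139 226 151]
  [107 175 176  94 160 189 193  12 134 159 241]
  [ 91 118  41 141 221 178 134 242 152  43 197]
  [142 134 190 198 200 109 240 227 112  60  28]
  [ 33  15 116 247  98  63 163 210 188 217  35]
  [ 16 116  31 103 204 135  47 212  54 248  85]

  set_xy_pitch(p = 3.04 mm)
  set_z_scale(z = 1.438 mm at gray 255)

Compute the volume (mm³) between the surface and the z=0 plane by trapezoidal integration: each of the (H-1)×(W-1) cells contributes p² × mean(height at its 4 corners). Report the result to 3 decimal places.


height_mm = gray/255 × 1.438; cell vol = 3.04² × mean(4 corners)
unit = 3.04² × 1.438 / (4×255) = 0.0130288 mm³ per gray-sum
row 0: Σ corner-gray over 10 cells = 5561  → 72.4534
row 1: Σ corner-gray over 10 cells = 5760  → 75.0461
row 2: Σ corner-gray over 10 cells = 5938  → 77.3653
row 3: Σ corner-gray over 10 cells = 5812  → 75.7236
row 4: Σ corner-gray over 10 cells = 5103  → 66.4862
Σ rows: total corner-gray = 28174  → 367.0746 mm³

367.075


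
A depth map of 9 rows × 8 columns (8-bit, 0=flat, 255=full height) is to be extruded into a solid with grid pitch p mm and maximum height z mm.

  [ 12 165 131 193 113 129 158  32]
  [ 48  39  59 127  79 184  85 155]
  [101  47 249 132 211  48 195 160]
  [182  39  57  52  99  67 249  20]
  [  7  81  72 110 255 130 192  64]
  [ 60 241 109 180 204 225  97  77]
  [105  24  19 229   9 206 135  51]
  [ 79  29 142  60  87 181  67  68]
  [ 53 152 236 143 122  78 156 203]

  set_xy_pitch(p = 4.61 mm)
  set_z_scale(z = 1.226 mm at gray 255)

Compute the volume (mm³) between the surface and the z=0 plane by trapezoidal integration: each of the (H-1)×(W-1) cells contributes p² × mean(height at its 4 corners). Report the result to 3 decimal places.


679.833

height_mm = gray/255 × 1.226; cell vol = 4.61² × mean(4 corners)
unit = 4.61² × 1.226 / (4×255) = 0.0255442 mm³ per gray-sum
row 0: Σ corner-gray over 7 cells = 3171  → 81.0006
row 1: Σ corner-gray over 7 cells = 3374  → 86.1861
row 2: Σ corner-gray over 7 cells = 3353  → 85.6497
row 3: Σ corner-gray over 7 cells = 3079  → 78.6506
row 4: Σ corner-gray over 7 cells = 4000  → 102.1768
row 5: Σ corner-gray over 7 cells = 3649  → 93.2108
row 6: Σ corner-gray over 7 cells = 2679  → 68.4329
row 7: Σ corner-gray over 7 cells = 3309  → 84.5257
Σ rows: total corner-gray = 26614  → 679.8331 mm³


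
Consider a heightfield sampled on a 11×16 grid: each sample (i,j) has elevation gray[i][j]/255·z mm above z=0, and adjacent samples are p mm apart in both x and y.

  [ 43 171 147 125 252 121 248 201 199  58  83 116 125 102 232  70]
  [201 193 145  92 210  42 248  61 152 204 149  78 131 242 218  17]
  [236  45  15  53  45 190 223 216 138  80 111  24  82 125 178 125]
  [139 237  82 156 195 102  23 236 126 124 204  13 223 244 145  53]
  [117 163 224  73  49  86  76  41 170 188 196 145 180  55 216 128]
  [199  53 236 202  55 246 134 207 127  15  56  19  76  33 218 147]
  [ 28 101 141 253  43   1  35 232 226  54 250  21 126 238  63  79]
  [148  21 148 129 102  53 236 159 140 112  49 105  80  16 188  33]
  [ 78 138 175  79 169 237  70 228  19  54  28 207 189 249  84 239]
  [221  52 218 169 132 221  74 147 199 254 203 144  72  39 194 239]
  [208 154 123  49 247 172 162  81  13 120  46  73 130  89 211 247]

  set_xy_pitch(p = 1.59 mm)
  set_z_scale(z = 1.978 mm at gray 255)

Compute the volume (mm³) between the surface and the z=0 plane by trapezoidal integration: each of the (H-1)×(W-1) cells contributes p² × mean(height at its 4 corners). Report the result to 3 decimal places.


height_mm = gray/255 × 1.978; cell vol = 1.59² × mean(4 corners)
unit = 1.59² × 1.978 / (4×255) = 0.00490253 mm³ per gray-sum
row 0: Σ corner-gray over 15 cells = 9021  → 44.2257
row 1: Σ corner-gray over 15 cells = 7959  → 39.0192
row 2: Σ corner-gray over 15 cells = 7823  → 38.3525
row 3: Σ corner-gray over 15 cells = 8381  → 41.0881
row 4: Σ corner-gray over 15 cells = 7669  → 37.5975
row 5: Σ corner-gray over 15 cells = 7375  → 36.1562
row 6: Σ corner-gray over 15 cells = 6932  → 33.9843
row 7: Σ corner-gray over 15 cells = 7426  → 36.4062
row 8: Σ corner-gray over 15 cells = 8865  → 43.4609
row 9: Σ corner-gray over 15 cells = 8491  → 41.6274
Σ rows: total corner-gray = 79942  → 391.9181 mm³

391.918


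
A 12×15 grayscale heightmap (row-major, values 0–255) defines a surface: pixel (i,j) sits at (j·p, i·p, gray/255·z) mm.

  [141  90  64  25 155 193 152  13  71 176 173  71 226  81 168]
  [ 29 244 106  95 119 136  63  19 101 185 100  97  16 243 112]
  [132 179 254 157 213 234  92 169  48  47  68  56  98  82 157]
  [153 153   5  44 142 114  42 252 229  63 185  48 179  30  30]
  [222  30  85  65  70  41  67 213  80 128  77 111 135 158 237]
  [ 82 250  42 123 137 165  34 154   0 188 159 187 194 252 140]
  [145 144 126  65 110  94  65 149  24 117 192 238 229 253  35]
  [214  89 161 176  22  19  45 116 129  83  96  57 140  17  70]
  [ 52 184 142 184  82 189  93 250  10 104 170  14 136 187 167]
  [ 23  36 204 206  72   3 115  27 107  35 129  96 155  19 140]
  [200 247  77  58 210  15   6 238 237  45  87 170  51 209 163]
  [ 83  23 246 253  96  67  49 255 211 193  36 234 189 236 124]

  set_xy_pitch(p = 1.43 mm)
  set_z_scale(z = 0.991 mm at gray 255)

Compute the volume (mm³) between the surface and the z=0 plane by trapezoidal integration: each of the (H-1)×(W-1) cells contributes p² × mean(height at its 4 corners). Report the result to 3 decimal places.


147.628

height_mm = gray/255 × 0.991; cell vol = 1.43² × mean(4 corners)
unit = 1.43² × 0.991 / (4×255) = 0.00198676 mm³ per gray-sum
row 0: Σ corner-gray over 14 cells = 6478  → 12.8702
row 1: Σ corner-gray over 14 cells = 6872  → 13.6530
row 2: Σ corner-gray over 14 cells = 6838  → 13.5855
row 3: Σ corner-gray over 14 cells = 6134  → 12.1868
row 4: Σ corner-gray over 14 cells = 6971  → 13.8497
row 5: Σ corner-gray over 14 cells = 7784  → 15.4649
row 6: Σ corner-gray over 14 cells = 6376  → 12.6676
row 7: Σ corner-gray over 14 cells = 6293  → 12.5027
row 8: Σ corner-gray over 14 cells = 6280  → 12.4769
row 9: Σ corner-gray over 14 cells = 6234  → 12.3855
row 10: Σ corner-gray over 14 cells = 8046  → 15.9855
Σ rows: total corner-gray = 74306  → 147.6282 mm³


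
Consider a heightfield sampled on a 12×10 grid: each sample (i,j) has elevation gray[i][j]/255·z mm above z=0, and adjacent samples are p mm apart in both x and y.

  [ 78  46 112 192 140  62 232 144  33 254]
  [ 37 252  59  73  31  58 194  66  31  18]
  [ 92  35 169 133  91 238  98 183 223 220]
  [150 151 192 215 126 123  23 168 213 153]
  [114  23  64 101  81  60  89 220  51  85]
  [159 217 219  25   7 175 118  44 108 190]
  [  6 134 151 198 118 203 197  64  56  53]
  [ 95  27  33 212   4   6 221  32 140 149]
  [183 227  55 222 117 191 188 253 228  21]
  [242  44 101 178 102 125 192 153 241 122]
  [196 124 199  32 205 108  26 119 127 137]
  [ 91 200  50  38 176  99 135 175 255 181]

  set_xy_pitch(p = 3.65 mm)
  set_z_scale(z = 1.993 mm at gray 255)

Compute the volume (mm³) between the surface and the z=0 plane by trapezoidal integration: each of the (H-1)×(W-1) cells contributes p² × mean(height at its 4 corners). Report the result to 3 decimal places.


height_mm = gray/255 × 1.993; cell vol = 3.65² × mean(4 corners)
unit = 3.65² × 1.993 / (4×255) = 0.0260311 mm³ per gray-sum
row 0: Σ corner-gray over 9 cells = 3837  → 99.8814
row 1: Σ corner-gray over 9 cells = 4235  → 110.2418
row 2: Σ corner-gray over 9 cells = 5377  → 139.9693
row 3: Σ corner-gray over 9 cells = 4302  → 111.9859
row 4: Σ corner-gray over 9 cells = 3752  → 97.6688
row 5: Σ corner-gray over 9 cells = 4476  → 116.5153
row 6: Σ corner-gray over 9 cells = 3895  → 101.3912
row 7: Σ corner-gray over 9 cells = 4760  → 123.9081
row 8: Σ corner-gray over 9 cells = 5802  → 151.0326
row 9: Σ corner-gray over 9 cells = 4849  → 126.2249
row 10: Σ corner-gray over 9 cells = 4741  → 123.4135
Σ rows: total corner-gray = 50026  → 1302.2328 mm³

1302.233


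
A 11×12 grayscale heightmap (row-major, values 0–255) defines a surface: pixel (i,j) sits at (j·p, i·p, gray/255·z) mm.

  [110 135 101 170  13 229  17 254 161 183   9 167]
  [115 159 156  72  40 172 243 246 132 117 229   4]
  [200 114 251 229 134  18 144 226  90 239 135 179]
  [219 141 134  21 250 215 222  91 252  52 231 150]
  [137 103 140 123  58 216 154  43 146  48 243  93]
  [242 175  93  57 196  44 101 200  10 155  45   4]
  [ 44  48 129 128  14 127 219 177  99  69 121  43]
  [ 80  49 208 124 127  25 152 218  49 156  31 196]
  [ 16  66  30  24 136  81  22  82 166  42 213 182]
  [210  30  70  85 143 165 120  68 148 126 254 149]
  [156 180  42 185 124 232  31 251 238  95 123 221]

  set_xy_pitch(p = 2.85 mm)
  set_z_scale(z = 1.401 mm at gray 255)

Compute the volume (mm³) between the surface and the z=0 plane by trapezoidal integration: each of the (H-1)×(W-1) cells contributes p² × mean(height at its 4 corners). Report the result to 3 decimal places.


630.453

height_mm = gray/255 × 1.401; cell vol = 2.85² × mean(4 corners)
unit = 2.85² × 1.401 / (4×255) = 0.0111565 mm³ per gray-sum
row 0: Σ corner-gray over 11 cells = 6072  → 67.7422
row 1: Σ corner-gray over 11 cells = 6790  → 75.7526
row 2: Σ corner-gray over 11 cells = 7126  → 79.5012
row 3: Σ corner-gray over 11 cells = 6365  → 71.0111
row 4: Σ corner-gray over 11 cells = 5176  → 57.7460
row 5: Σ corner-gray over 11 cells = 4747  → 52.9599
row 6: Σ corner-gray over 11 cells = 4903  → 54.7003
row 7: Σ corner-gray over 11 cells = 4476  → 49.9365
row 8: Σ corner-gray over 11 cells = 4699  → 52.4244
row 9: Σ corner-gray over 11 cells = 6156  → 68.6794
Σ rows: total corner-gray = 56510  → 630.4534 mm³


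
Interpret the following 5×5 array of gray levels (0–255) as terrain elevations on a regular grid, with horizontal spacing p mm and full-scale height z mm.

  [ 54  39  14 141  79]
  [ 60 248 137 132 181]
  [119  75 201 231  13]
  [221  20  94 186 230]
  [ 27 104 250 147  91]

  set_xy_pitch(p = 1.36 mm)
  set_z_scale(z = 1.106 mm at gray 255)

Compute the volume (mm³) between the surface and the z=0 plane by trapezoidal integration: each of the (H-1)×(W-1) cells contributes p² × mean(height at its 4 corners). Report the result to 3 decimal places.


17.218

height_mm = gray/255 × 1.106; cell vol = 1.36² × mean(4 corners)
unit = 1.36² × 1.106 / (4×255) = 0.00200555 mm³ per gray-sum
row 0: Σ corner-gray over 4 cells = 1796  → 3.6020
row 1: Σ corner-gray over 4 cells = 2421  → 4.8554
row 2: Σ corner-gray over 4 cells = 2197  → 4.4062
row 3: Σ corner-gray over 4 cells = 2171  → 4.3540
Σ rows: total corner-gray = 8585  → 17.2176 mm³


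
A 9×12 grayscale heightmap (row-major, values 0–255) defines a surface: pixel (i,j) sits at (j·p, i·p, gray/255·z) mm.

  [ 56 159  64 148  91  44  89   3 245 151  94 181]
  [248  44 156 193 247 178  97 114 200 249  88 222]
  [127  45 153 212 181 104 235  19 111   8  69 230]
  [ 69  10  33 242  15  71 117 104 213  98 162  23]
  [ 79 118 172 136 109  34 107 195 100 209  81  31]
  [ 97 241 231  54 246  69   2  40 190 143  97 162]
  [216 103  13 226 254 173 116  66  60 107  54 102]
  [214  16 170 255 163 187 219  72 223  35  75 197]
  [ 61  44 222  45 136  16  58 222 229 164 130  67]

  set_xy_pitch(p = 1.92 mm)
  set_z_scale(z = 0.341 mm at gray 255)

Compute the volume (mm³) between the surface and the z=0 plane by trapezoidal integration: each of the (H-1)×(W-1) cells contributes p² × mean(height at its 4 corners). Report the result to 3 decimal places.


55.240

height_mm = gray/255 × 0.341; cell vol = 1.92² × mean(4 corners)
unit = 1.92² × 0.341 / (4×255) = 0.00123241 mm³ per gray-sum
row 0: Σ corner-gray over 11 cells = 6015  → 7.4130
row 1: Σ corner-gray over 11 cells = 6233  → 7.6816
row 2: Σ corner-gray over 11 cells = 4853  → 5.9809
row 3: Σ corner-gray over 11 cells = 4854  → 5.9821
row 4: Σ corner-gray over 11 cells = 5517  → 6.7992
row 5: Σ corner-gray over 11 cells = 5547  → 6.8362
row 6: Σ corner-gray over 11 cells = 5903  → 7.2749
row 7: Σ corner-gray over 11 cells = 5901  → 7.2725
Σ rows: total corner-gray = 44823  → 55.2405 mm³


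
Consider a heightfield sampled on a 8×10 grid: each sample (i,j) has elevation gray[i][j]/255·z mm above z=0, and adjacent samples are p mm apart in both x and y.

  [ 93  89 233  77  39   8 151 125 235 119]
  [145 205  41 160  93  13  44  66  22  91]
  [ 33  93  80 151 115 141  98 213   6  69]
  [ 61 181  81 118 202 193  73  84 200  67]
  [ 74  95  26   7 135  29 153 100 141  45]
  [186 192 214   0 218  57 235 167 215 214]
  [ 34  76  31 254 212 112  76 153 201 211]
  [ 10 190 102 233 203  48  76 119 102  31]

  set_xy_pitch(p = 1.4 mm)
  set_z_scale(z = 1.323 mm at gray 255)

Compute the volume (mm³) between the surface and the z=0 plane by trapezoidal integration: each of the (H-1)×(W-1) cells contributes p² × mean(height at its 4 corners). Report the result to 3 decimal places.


75.914

height_mm = gray/255 × 1.323; cell vol = 1.4² × mean(4 corners)
unit = 1.4² × 1.323 / (4×255) = 0.00254224 mm³ per gray-sum
row 0: Σ corner-gray over 9 cells = 3650  → 9.2792
row 1: Σ corner-gray over 9 cells = 3420  → 8.6944
row 2: Σ corner-gray over 9 cells = 4288  → 10.9011
row 3: Σ corner-gray over 9 cells = 3883  → 9.8715
row 4: Σ corner-gray over 9 cells = 4487  → 11.4070
row 5: Σ corner-gray over 9 cells = 5471  → 13.9086
row 6: Σ corner-gray over 9 cells = 4662  → 11.8519
Σ rows: total corner-gray = 29861  → 75.9137 mm³


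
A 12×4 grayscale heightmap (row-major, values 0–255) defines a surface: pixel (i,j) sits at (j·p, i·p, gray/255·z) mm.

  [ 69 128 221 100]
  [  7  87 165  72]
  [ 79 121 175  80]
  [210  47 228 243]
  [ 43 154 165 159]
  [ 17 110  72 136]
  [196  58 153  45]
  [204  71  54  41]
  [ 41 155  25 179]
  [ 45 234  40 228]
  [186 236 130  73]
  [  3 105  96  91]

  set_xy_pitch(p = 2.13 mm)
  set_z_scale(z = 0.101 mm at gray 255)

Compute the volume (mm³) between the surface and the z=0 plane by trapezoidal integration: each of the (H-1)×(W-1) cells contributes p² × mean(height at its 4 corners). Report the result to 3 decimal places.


7.121

height_mm = gray/255 × 0.101; cell vol = 2.13² × mean(4 corners)
unit = 2.13² × 0.101 / (4×255) = 0.000449242 mm³ per gray-sum
row 0: Σ corner-gray over 3 cells = 1450  → 0.6514
row 1: Σ corner-gray over 3 cells = 1334  → 0.5993
row 2: Σ corner-gray over 3 cells = 1754  → 0.7880
row 3: Σ corner-gray over 3 cells = 1843  → 0.8280
row 4: Σ corner-gray over 3 cells = 1357  → 0.6096
row 5: Σ corner-gray over 3 cells = 1180  → 0.5301
row 6: Σ corner-gray over 3 cells = 1158  → 0.5202
row 7: Σ corner-gray over 3 cells = 1075  → 0.4829
row 8: Σ corner-gray over 3 cells = 1401  → 0.6294
row 9: Σ corner-gray over 3 cells = 1812  → 0.8140
row 10: Σ corner-gray over 3 cells = 1487  → 0.6680
Σ rows: total corner-gray = 15851  → 7.1209 mm³


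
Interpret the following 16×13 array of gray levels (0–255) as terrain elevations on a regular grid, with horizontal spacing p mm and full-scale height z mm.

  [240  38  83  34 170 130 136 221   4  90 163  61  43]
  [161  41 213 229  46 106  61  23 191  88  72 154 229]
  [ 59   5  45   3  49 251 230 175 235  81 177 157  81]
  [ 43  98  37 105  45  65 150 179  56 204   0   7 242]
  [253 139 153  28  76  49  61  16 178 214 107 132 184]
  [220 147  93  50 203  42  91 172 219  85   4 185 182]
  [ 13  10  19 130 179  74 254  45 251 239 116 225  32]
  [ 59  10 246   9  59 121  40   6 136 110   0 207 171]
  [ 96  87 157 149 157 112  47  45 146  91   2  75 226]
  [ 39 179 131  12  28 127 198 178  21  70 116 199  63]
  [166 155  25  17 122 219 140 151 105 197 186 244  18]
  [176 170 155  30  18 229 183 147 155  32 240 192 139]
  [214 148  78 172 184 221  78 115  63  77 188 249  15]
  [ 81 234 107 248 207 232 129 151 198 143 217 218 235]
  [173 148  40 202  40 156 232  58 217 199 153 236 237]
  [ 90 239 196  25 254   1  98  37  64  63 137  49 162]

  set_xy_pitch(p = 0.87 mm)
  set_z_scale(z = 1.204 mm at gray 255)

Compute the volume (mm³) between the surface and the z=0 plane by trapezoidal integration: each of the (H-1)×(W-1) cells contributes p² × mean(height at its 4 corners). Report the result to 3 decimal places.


80.298

height_mm = gray/255 × 1.204; cell vol = 0.87² × mean(4 corners)
unit = 0.87² × 1.204 / (4×255) = 0.000893439 mm³ per gray-sum
row 0: Σ corner-gray over 12 cells = 5381  → 4.8076
row 1: Σ corner-gray over 12 cells = 5794  → 5.1766
row 2: Σ corner-gray over 12 cells = 5133  → 4.5860
row 3: Σ corner-gray over 12 cells = 4920  → 4.3957
row 4: Σ corner-gray over 12 cells = 5727  → 5.1167
row 5: Σ corner-gray over 12 cells = 6113  → 5.4616
row 6: Σ corner-gray over 12 cells = 5247  → 4.6879
row 7: Σ corner-gray over 12 cells = 4576  → 4.0884
row 8: Σ corner-gray over 12 cells = 5078  → 4.5369
row 9: Σ corner-gray over 12 cells = 5926  → 5.2945
row 10: Σ corner-gray over 12 cells = 6723  → 6.0066
row 11: Σ corner-gray over 12 cells = 6792  → 6.0682
row 12: Σ corner-gray over 12 cells = 7859  → 7.0215
row 13: Σ corner-gray over 12 cells = 8256  → 7.3762
row 14: Σ corner-gray over 12 cells = 6350  → 5.6733
Σ rows: total corner-gray = 89875  → 80.2978 mm³


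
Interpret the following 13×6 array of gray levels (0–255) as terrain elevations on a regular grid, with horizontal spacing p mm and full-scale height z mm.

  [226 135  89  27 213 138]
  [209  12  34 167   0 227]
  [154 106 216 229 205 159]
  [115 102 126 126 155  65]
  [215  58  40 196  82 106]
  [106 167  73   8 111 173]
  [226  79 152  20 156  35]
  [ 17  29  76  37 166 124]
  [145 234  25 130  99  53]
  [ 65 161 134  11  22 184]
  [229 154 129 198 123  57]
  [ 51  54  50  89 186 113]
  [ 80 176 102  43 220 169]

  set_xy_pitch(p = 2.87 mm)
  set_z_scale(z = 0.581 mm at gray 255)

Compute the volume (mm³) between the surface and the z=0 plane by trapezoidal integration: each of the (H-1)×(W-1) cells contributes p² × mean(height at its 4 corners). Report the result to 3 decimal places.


127.556

height_mm = gray/255 × 0.581; cell vol = 2.87² × mean(4 corners)
unit = 2.87² × 0.581 / (4×255) = 0.0046918 mm³ per gray-sum
row 0: Σ corner-gray over 5 cells = 2154  → 10.1061
row 1: Σ corner-gray over 5 cells = 2687  → 12.6069
row 2: Σ corner-gray over 5 cells = 3023  → 14.1833
row 3: Σ corner-gray over 5 cells = 2271  → 10.6551
row 4: Σ corner-gray over 5 cells = 2070  → 9.7120
row 5: Σ corner-gray over 5 cells = 2072  → 9.7214
row 6: Σ corner-gray over 5 cells = 1832  → 8.5954
row 7: Σ corner-gray over 5 cells = 1931  → 9.0599
row 8: Σ corner-gray over 5 cells = 2079  → 9.7543
row 9: Σ corner-gray over 5 cells = 2399  → 11.2556
row 10: Σ corner-gray over 5 cells = 2416  → 11.3354
row 11: Σ corner-gray over 5 cells = 2253  → 10.5706
Σ rows: total corner-gray = 27187  → 127.5560 mm³


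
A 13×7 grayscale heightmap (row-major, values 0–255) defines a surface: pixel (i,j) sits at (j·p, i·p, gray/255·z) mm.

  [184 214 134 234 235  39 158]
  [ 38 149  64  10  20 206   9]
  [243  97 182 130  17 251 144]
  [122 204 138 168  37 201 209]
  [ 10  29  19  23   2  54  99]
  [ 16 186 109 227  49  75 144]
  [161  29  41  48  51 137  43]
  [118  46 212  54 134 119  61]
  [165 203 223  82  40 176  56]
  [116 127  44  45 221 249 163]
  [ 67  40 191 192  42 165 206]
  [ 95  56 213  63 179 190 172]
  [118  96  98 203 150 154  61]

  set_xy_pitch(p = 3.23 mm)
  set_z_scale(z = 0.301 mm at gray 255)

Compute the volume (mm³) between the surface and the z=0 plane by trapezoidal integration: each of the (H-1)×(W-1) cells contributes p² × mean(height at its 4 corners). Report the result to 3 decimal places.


103.399

height_mm = gray/255 × 0.301; cell vol = 3.23² × mean(4 corners)
unit = 3.23² × 0.301 / (4×255) = 0.00307873 mm³ per gray-sum
row 0: Σ corner-gray over 6 cells = 2999  → 9.2331
row 1: Σ corner-gray over 6 cells = 2686  → 8.2695
row 2: Σ corner-gray over 6 cells = 3568  → 10.9849
row 3: Σ corner-gray over 6 cells = 2190  → 6.7424
row 4: Σ corner-gray over 6 cells = 1815  → 5.5879
row 5: Σ corner-gray over 6 cells = 2268  → 6.9826
row 6: Σ corner-gray over 6 cells = 2125  → 6.5423
row 7: Σ corner-gray over 6 cells = 2978  → 9.1685
row 8: Σ corner-gray over 6 cells = 3320  → 10.2214
row 9: Σ corner-gray over 6 cells = 3184  → 9.8027
row 10: Σ corner-gray over 6 cells = 3202  → 9.8581
row 11: Σ corner-gray over 6 cells = 3250  → 10.0059
Σ rows: total corner-gray = 33585  → 103.3991 mm³


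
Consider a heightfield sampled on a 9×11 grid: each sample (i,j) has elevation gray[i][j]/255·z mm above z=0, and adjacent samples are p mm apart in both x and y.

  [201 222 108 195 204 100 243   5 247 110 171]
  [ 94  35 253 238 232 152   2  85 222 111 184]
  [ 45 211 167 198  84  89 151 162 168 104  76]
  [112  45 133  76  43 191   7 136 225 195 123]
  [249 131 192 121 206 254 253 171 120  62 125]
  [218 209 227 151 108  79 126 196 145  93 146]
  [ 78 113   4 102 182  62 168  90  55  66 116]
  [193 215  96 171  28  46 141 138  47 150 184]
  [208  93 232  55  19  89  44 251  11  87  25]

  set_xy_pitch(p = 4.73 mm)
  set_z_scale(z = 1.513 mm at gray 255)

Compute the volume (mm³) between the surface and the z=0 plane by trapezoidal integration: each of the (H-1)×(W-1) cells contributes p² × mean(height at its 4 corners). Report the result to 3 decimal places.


height_mm = gray/255 × 1.513; cell vol = 4.73² × mean(4 corners)
unit = 4.73² × 1.513 / (4×255) = 0.0331865 mm³ per gray-sum
row 0: Σ corner-gray over 10 cells = 6178  → 205.0260
row 1: Σ corner-gray over 10 cells = 5727  → 190.0589
row 2: Σ corner-gray over 10 cells = 5126  → 170.1138
row 3: Σ corner-gray over 10 cells = 5731  → 190.1917
row 4: Σ corner-gray over 10 cells = 6426  → 213.2562
row 5: Σ corner-gray over 10 cells = 4910  → 162.9456
row 6: Σ corner-gray over 10 cells = 4319  → 143.3324
row 7: Σ corner-gray over 10 cells = 4436  → 147.2152
Σ rows: total corner-gray = 42853  → 1422.1397 mm³

1422.140


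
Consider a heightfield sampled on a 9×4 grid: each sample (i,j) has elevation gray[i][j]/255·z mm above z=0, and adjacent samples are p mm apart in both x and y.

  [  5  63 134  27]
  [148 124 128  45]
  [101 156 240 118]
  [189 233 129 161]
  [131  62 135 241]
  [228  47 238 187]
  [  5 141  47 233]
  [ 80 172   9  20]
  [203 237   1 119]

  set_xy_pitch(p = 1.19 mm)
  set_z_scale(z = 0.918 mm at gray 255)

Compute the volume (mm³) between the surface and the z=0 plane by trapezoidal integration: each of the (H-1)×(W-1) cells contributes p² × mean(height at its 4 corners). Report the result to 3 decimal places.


height_mm = gray/255 × 0.918; cell vol = 1.19² × mean(4 corners)
unit = 1.19² × 0.918 / (4×255) = 0.00127449 mm³ per gray-sum
row 0: Σ corner-gray over 3 cells = 1123  → 1.4313
row 1: Σ corner-gray over 3 cells = 1708  → 2.1768
row 2: Σ corner-gray over 3 cells = 2085  → 2.6573
row 3: Σ corner-gray over 3 cells = 1840  → 2.3451
row 4: Σ corner-gray over 3 cells = 1751  → 2.2316
row 5: Σ corner-gray over 3 cells = 1599  → 2.0379
row 6: Σ corner-gray over 3 cells = 1076  → 1.3714
row 7: Σ corner-gray over 3 cells = 1260  → 1.6059
Σ rows: total corner-gray = 12442  → 15.8572 mm³

15.857


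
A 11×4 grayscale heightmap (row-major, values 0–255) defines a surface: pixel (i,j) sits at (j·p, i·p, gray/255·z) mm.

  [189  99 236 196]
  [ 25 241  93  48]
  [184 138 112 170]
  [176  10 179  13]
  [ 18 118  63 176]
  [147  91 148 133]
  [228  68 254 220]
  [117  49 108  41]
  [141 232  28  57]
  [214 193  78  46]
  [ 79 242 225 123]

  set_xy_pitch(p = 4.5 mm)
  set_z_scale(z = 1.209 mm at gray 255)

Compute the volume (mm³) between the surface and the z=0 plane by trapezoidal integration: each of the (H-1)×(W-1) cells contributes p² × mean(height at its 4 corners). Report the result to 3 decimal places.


367.498

height_mm = gray/255 × 1.209; cell vol = 4.5² × mean(4 corners)
unit = 4.5² × 1.209 / (4×255) = 0.0240022 mm³ per gray-sum
row 0: Σ corner-gray over 3 cells = 1796  → 43.1080
row 1: Σ corner-gray over 3 cells = 1595  → 38.2835
row 2: Σ corner-gray over 3 cells = 1421  → 34.1071
row 3: Σ corner-gray over 3 cells = 1123  → 26.9545
row 4: Σ corner-gray over 3 cells = 1314  → 31.5389
row 5: Σ corner-gray over 3 cells = 1850  → 44.4041
row 6: Σ corner-gray over 3 cells = 1564  → 37.5395
row 7: Σ corner-gray over 3 cells = 1190  → 28.5626
row 8: Σ corner-gray over 3 cells = 1520  → 36.4834
row 9: Σ corner-gray over 3 cells = 1938  → 46.5163
Σ rows: total corner-gray = 15311  → 367.4978 mm³


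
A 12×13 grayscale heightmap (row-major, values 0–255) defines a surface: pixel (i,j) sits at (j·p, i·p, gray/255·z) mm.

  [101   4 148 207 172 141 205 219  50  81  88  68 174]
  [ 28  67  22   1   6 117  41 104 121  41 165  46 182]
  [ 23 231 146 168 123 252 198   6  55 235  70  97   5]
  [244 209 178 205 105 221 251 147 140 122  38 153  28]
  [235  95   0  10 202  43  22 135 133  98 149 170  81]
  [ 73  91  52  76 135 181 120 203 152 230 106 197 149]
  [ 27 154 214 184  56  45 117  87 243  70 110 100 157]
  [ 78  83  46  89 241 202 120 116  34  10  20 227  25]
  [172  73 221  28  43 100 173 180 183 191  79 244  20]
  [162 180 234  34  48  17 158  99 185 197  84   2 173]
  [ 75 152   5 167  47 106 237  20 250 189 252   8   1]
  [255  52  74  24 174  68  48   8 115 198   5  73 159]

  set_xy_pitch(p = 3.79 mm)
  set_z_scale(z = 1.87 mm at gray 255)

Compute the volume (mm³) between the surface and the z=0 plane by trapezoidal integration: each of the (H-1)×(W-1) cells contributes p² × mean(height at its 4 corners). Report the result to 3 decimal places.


1652.444

height_mm = gray/255 × 1.87; cell vol = 3.79² × mean(4 corners)
unit = 3.79² × 1.87 / (4×255) = 0.0263342 mm³ per gray-sum
row 0: Σ corner-gray over 12 cells = 4713  → 124.1130
row 1: Σ corner-gray over 12 cells = 4862  → 128.0368
row 2: Σ corner-gray over 12 cells = 7000  → 184.3393
row 3: Σ corner-gray over 12 cells = 6240  → 164.3253
row 4: Σ corner-gray over 12 cells = 5738  → 151.1055
row 5: Σ corner-gray over 12 cells = 6252  → 164.6413
row 6: Σ corner-gray over 12 cells = 5423  → 142.8103
row 7: Σ corner-gray over 12 cells = 5701  → 150.1312
row 8: Σ corner-gray over 12 cells = 6033  → 158.8741
row 9: Σ corner-gray over 12 cells = 5753  → 151.5006
row 10: Σ corner-gray over 12 cells = 5034  → 132.5663
Σ rows: total corner-gray = 62749  → 1652.4437 mm³
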